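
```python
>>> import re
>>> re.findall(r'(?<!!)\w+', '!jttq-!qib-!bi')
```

`(?!…)`/`(?<!…)` only lets a position through if the neighbouring text does NOT match; no characters are consumed.
Scanning left to right: at [2:5] → 'ttq'; at [8:10] → 'ib'; at [13:14] → 'i'.
With no groups in the pattern, `findall` gives back each whole match — 3 here.

['ttq', 'ib', 'i']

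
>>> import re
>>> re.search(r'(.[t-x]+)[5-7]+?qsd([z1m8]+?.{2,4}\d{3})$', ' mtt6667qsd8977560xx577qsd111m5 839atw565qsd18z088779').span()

Pattern: any character, then one or more of a character in [t-x] (captured); then one or more of a character in [5-7] (lazy), then the literal 'qsd'; then one or more of one of [z1m8] (lazy), then 2 to 4 of any character, then exactly 3 of a digit (captured); then anchored at the end.
The match spans [35:53] → 'atw565qsd18z088779'.

(35, 53)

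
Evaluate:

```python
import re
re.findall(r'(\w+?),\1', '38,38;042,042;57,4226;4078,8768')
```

['38', '042', '8']

After group 1 captures some text, `\1` only succeeds where that same text appears again.
Scanning left to right: at [0:5] match '38,38', group 1 = '38'; at [6:13] match '042,042', group 1 = '042'; at [25:28] match '8,8', group 1 = '8'.
Because there's exactly one group, `findall` drops the full match and keeps group 1 from each hit.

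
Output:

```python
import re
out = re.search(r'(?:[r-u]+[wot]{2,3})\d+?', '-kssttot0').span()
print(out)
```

(2, 9)

Pattern: one or more of a character in [r-u], then 2 to 3 of one of [wot] (non-capturing group); then one or more of a digit (lazy).
Unlike `match`, `search` isn't anchored — it looks for the pattern anywhere in the string.
The match spans [2:9] → 'ssttot0'.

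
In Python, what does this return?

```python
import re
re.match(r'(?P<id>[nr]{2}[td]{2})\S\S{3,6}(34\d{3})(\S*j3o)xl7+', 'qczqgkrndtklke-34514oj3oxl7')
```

This matches exactly 2 of one of [nr], then exactly 2 of one of [td] (captured as 'id'); then a non-whitespace character, then 3 to 6 of a non-whitespace character; then the literal '34', then exactly 3 of a digit (captured); then zero or more of a non-whitespace character, then the literal 'j3o' (captured); then the literal 'xl', then one or more of a literal '7'.
`match` is anchored at position 0; if the pattern doesn't fit there, it returns None.
Here the string doesn't start with a match, so the call returns None.

None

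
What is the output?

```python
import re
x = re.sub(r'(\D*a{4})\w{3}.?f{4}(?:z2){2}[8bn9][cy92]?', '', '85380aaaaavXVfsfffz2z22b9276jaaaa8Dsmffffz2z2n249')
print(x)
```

85380aaaaavXVfsfffz2z22b927649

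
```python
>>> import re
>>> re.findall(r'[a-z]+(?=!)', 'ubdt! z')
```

The lookaround is zero-width — it requires the adjacent text to match without consuming it, so the asserted text isn't part of the match.
Matches: at [0:4] → 'ubdt'.
Since nothing is captured, `findall` lists the 1 matched substring directly.

['ubdt']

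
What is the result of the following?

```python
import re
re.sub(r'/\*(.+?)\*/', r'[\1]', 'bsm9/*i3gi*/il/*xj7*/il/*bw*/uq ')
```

'bsm9[i3gi]il[xj7]il[bw]uq '

Matches: at [4:12] → '/*i3gi*/'; at [14:21] → '/*xj7*/'; at [23:29] → '/*bw*/'.
`\1` in the replacement pulls in group 1's text for each match.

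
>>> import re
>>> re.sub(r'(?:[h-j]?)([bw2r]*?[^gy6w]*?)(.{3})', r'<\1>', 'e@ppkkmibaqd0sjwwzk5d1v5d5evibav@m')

'<><><><><><><><><><><>m'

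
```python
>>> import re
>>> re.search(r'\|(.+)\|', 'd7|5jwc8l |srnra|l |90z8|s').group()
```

The match spans [2:25] → '|5jwc8l |srnra|l |90z8|'.

'|5jwc8l |srnra|l |90z8|'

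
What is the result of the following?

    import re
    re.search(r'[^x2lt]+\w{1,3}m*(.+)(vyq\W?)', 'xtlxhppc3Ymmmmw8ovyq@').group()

'hppc3Ymmmmw8ovyq@'

Pattern: one or more of any character except [x2lt], then 1 to 3 of a word character, then zero or more of the literal 'm'; then one or more of any character (captured); then the literal 'vyq', then optionally a non-word character (captured).
`search` walks the string left to right and returns the first match it finds.
The match spans [4:21] → 'hppc3Ymmmmw8ovyq@'.
Captured: group 1 = 'o', group 2 = 'vyq@'.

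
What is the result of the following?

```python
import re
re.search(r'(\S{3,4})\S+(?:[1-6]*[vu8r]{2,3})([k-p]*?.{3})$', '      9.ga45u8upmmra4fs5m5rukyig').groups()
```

('9.ga', 'kyig')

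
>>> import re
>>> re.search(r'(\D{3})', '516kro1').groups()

('kro',)

The pattern matches exactly 3 of a non-digit (captured).
`search` walks the string left to right and returns the first match it finds.
The match spans [3:6] → 'kro'.
Captured: group 1 = 'kro'.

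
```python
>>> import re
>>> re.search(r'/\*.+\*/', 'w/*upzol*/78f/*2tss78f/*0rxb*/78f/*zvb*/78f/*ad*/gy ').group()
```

'/*upzol*/78f/*2tss78f/*0rxb*/78f/*zvb*/78f/*ad*/'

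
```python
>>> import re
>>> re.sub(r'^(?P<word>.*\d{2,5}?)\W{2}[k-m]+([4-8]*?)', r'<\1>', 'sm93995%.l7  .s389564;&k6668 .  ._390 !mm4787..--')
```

'<sm93995%.l7  .s389564;&k6668 .  ._390>4787..--'

The `?` after the quantifier makes it lazy — it takes as little as possible before letting the rest of the pattern try.
The replacement refers to a captured group, so each match is rewritten using its own captured text.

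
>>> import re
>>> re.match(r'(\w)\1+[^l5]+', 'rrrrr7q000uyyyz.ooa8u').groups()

('r',)

The backreference `\1` re-matches whatever the first group consumed, character for character.
`match` is anchored at position 0; if the pattern doesn't fit there, it returns None.
The match spans [0:21] → 'rrrrr7q000uyyyz.ooa8u'.
Captured: group 1 = 'r'.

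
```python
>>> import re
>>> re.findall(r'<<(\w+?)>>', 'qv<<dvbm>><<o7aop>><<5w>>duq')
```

['dvbm', 'o7aop', '5w']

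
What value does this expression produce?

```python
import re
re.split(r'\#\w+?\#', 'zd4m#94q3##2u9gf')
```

Matches to split on: at [4:10] → '#94q3#'.
Splitting on the pattern gives 2 pieces.

['zd4m', '#2u9gf']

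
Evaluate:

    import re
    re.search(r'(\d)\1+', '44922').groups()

('4',)

The match spans [0:2] → '44'.
Captured: group 1 = '4'.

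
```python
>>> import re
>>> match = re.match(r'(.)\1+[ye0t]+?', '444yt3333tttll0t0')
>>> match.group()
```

`\1` has to match the exact text group 1 already captured.
`re.match` won't scan ahead — the pattern has to work from the very first character.
The match spans [0:4] → '444y'.
Captured: group 1 = '4'.

'444y'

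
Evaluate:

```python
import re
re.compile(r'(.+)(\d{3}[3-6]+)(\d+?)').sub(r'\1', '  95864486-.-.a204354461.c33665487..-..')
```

'  95864486-.-.a204354461.c337..-..'

This matches one or more of any character (captured); then exactly 3 of a digit, then one or more of a character in [3-6] (captured); then one or more of a digit (lazy) (captured).
Matches: at [0:33] → '  95864486-.-.a204354461.c3366548'.
The replacement refers to a captured group, so each match is rewritten using its own captured text.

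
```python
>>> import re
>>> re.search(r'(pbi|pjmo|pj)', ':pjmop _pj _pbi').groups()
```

('pjmo',)

The match spans [1:5] → 'pjmo'.
Captured: group 1 = 'pjmo'.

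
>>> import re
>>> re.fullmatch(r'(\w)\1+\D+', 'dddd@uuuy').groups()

('d',)

The match spans [0:9] → 'dddd@uuuy'.
Captured: group 1 = 'd'.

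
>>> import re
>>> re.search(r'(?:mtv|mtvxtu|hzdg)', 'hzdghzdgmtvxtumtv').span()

`search` walks the string left to right and returns the first match it finds.
The match spans [0:4] → 'hzdg'.

(0, 4)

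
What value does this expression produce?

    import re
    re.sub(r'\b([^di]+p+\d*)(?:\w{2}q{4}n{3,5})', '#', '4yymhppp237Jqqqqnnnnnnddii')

'#nddii'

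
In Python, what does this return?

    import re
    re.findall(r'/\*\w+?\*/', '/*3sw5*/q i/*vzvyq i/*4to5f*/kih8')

Matches: at [0:8] → '/*3sw5*/'; at [20:29] → '/*4to5f*/'.
With no groups in the pattern, `findall` gives back each whole match — 2 here.

['/*3sw5*/', '/*4to5f*/']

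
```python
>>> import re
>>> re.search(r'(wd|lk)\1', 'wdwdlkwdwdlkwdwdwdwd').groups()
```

('wd',)

`\1` is not a pattern — it's the concrete string captured by group 1, re-applied verbatim.
`re.search` scans for the first position where the pattern succeeds.
The match spans [0:4] → 'wdwd'.
Captured: group 1 = 'wd'.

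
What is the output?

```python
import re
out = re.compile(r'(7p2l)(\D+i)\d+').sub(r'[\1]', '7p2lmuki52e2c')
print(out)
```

[7p2l]e2c

This matches the literal '7p', then the literal '2l' (captured); then one or more of a non-digit, then a literal 'i' (captured); then one or more of a digit.
Matches: at [0:10] → '7p2lmuki52'.
`\1` in the replacement pulls in group 1's text for each match.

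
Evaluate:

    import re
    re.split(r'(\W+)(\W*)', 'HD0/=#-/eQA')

['HD0', '/=#-/', '', 'eQA']

This matches one or more of a non-word character (captured); then zero or more of a non-word character (captured).
Matches to split on: at [3:8] → '/=#-/'.
With a capturing group present, the delimiter's captured portion is kept in the result list.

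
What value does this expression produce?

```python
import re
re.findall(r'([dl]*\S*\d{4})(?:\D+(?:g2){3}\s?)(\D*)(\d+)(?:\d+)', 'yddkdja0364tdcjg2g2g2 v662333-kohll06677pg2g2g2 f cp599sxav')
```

[('yddkdja0364', 'v', '66233'), ('-kohll06677', 'f cp', '59')]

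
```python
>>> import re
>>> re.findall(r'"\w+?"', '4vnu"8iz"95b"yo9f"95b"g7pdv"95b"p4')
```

['"8iz"', '"yo9f"', '"g7pdv"']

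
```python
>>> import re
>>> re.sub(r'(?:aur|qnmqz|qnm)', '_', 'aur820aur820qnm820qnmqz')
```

'_820_820_820_'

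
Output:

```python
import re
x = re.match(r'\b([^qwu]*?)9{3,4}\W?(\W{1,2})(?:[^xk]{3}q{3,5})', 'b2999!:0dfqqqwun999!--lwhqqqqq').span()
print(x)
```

Pattern: a word boundary (`\b`, zero-width); then zero or more of any character except [qwu] (lazy) (captured); then 3 to 4 of a literal '9', then optionally a non-word character; then 1 to 2 of a non-word character (captured); then exactly 3 of any character except [xk], then 3 to 5 of a literal 'q' (non-capturing group).
`re.match` only tries the pattern at the start of the string.
The match spans [0:13] → 'b2999!:0dfqqq'.
Captured: group 1 = 'b2', group 2 = ':'.

(0, 13)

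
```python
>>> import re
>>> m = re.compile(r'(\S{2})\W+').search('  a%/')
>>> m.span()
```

The pattern matches exactly 2 of a non-whitespace character (captured); then one or more of a non-word character.
The match spans [2:5] → 'a%/'.

(2, 5)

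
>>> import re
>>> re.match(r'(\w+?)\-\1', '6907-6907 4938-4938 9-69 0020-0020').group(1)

'6907'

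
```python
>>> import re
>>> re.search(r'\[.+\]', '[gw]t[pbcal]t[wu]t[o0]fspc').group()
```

`search` walks the string left to right and returns the first match it finds.
The match spans [0:22] → '[gw]t[pbcal]t[wu]t[o0]'.

'[gw]t[pbcal]t[wu]t[o0]'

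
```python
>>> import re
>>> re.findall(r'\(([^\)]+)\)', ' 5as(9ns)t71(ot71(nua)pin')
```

['9ns', 'ot71(nua']

`findall` collects group 1 from each match (2 total).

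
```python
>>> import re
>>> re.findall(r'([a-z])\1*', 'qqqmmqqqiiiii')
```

The backreference `\1` re-matches whatever the first group consumed, character for character.
Because there's exactly one group, `findall` drops the full match and keeps group 1 from each hit.

['q', 'm', 'q', 'i']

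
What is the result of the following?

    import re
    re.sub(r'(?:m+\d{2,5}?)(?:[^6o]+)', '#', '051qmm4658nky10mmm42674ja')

'051q#674ja'

The pattern matches one or more of the literal 'm', then 2 to 5 of a digit (lazy) (non-capturing group); then one or more of any character except [6o] (non-capturing group).
Matches: at [4:20] → 'mm4658nky10mmm42'.
Every occurrence is swapped for '#'.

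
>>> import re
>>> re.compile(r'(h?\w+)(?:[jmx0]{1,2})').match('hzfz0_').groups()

('hzfz',)

This matches optionally a literal 'h', then one or more of a word character (captured); then 1 to 2 of one of [jmx0] (non-capturing group).
With `match`, the pattern is implicitly anchored at the beginning.
The match spans [0:5] → 'hzfz0'.
Captured: group 1 = 'hzfz'.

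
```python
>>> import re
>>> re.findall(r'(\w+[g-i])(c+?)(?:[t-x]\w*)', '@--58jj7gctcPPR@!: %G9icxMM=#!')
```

Pattern: one or more of a word character, then a character in [g-i] (captured); then one or more of a literal 'c' (lazy) (captured); then a character in [t-x], then zero or more of a word character (non-capturing group).
Scanning left to right: at [3:15] match '58jj7gctcPPR', groups = ('58jj7g', 'c'); at [20:27] match 'G9icxMM', groups = ('G9i', 'c').
Multiple groups make `findall` return tuples — one 2-tuple for each match.

[('58jj7g', 'c'), ('G9i', 'c')]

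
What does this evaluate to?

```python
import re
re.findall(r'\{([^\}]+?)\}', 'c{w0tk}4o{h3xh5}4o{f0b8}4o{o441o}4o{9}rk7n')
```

['w0tk', 'h3xh5', 'f0b8', 'o441o', '9']

Walking the string: at [1:7] match '{w0tk}', group 1 = 'w0tk'; at [9:16] match '{h3xh5}', group 1 = 'h3xh5'; at [18:24] match '{f0b8}', group 1 = 'f0b8'; at [26:33] match '{o441o}', group 1 = 'o441o'; at [35:38] match '{9}', group 1 = '9'.
Because there's exactly one group, `findall` drops the full match and keeps group 1 from each hit.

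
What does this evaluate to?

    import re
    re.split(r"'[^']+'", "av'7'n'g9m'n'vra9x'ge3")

['av', 'n', 'n', 'ge3']

Matches to split on: at [2:5] → "'7'"; at [6:11] → "'g9m'"; at [12:19] → "'vra9x'".
Splitting on the pattern gives 4 pieces.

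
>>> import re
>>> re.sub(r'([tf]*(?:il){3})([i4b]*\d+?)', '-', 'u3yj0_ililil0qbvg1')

This matches zero or more of one of [tf], then the literal 'il' repeated 3 times (captured); then zero or more of one of [i4b], then one or more of a digit (lazy) (captured).
Matches: at [6:13] → 'ililil0'.
`sub` substitutes '-' at each match site.

'u3yj0_-qbvg1'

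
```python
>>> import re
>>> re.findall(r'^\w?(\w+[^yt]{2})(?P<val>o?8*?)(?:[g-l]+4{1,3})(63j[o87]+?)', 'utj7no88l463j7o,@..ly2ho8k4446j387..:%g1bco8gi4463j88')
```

Pattern: anchored at the start of the string; then optionally a word character; then one or more of a word character, then exactly 2 of any character except [yt] (captured); then optionally a literal 'o', then zero or more of a literal '8' (lazy) (captured as 'val'); then one or more of a character in [g-l], then 1 to 3 of a literal '4' (non-capturing group); then the literal '63j', then one or more of one of [o87] (lazy) (captured).
Scanning left to right: at [0:14] match 'utj7no88l463j7', groups = ('tj7no88', '', '63j7').
3 groups means the one result is a tuple of 3 captured strings — 1 here.

[('tj7no88', '', '63j7')]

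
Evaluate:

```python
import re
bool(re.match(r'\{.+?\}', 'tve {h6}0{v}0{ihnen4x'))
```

`re.match` won't scan ahead — the pattern has to work from the very first character.
Here the string doesn't start with a match, so the call returns None, and `bool(None)` is False.

False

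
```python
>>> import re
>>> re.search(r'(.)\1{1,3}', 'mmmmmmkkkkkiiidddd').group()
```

The backreference `\1` re-matches whatever the first group consumed, character for character.
`search` walks the string left to right and returns the first match it finds.
The match spans [0:4] → 'mmmm'.
Captured: group 1 = 'm'.

'mmmm'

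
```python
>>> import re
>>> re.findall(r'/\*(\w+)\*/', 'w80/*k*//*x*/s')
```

['k', 'x']

Matches: at [3:8] match '/*k*/', group 1 = 'k'; at [8:13] match '/*x*/', group 1 = 'x'.
One capturing group, so `findall` returns just the captured substring from each match — 2 in all.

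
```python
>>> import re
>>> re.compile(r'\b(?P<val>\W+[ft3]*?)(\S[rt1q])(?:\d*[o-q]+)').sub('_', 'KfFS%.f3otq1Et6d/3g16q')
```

'KfFS_1Et6d_'

`sub` substitutes '_' at each match site.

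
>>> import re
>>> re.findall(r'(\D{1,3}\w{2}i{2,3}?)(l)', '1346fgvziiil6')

The pattern matches 1 to 3 of a non-digit, then exactly 2 of a word character, then 2 to 3 of the literal 'i' (lazy) (captured); then a literal 'l' (captured).
Matches: at [4:12] match 'fgvziiil', groups = ('fgvziii', 'l').
`findall` packs the 2 group values into a tuple for every match.

[('fgvziii', 'l')]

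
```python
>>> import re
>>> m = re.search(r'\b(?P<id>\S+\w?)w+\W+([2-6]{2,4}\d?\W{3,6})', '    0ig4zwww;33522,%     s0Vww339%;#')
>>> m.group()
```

The pattern matches a word boundary (`\b`, zero-width); then one or more of a non-whitespace character, then optionally a word character (captured as 'id'); then one or more of a literal 'w'; then one or more of a non-word character; then 2 to 4 of a character in [2-6], then optionally a digit, then 3 to 6 of a non-word character (captured).
`re.search` scans for the first position where the pattern succeeds.
The match spans [4:24] → '0ig4zwww;33522,%    '.
Captured: group 1 = '0ig4zww', group 2 = '33522,%    '.

'0ig4zwww;33522,%    '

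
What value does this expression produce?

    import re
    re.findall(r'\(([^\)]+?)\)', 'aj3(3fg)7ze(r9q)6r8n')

['3fg', 'r9q']

Matches: at [3:8] match '(3fg)', group 1 = '3fg'; at [11:16] match '(r9q)', group 1 = 'r9q'.
With a single group, `findall` returns only what that group captured — 2 items.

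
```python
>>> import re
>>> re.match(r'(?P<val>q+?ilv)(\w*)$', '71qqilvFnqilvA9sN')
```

None

The pattern matches one or more of a literal 'q' (lazy), then the literal 'ilv' (captured as 'val'); then zero or more of a word character (captured); then anchored at the end.
`re.match` won't scan ahead — the pattern has to work from the very first character.
Here the pattern fails at index 0, so the call returns None.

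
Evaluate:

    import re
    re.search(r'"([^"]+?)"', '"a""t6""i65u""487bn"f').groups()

`re.search` scans for the first position where the pattern succeeds.
The match spans [0:3] → '"a"'.
Captured: group 1 = 'a'.

('a',)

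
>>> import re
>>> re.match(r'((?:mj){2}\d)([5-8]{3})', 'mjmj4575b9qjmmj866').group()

'mjmj4575'

This matches the literal 'mj' repeated 2 times, then a digit (captured); then exactly 3 of a character in [5-8] (captured).
`match` is anchored at position 0; if the pattern doesn't fit there, it returns None.
The match spans [0:8] → 'mjmj4575'.
Captured: group 1 = 'mjmj4', group 2 = '575'.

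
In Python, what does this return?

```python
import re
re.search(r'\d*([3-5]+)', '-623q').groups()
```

Pattern: zero or more of a digit; then one or more of a character in [3-5] (captured).
Unlike `match`, `search` isn't anchored — it looks for the pattern anywhere in the string.
The match spans [1:4] → '623'.
Captured: group 1 = '3'.

('3',)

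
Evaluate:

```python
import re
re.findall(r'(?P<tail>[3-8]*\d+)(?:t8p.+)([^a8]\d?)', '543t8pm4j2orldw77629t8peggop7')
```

[('543', '7')]

Multiple groups make `findall` return tuples — one 2-tuple for the one match.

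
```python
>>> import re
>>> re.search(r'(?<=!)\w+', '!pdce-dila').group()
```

'pdce'

The positive lookaround only admits positions where the adjacent text matches; those characters stay outside the span.
The match spans [1:5] → 'pdce'.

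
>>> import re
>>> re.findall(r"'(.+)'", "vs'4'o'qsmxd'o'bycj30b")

["4'o'qsmxd'o"]

`findall` collects group 1 from the one match (1 total).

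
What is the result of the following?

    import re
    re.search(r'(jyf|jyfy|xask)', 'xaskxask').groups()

('xask',)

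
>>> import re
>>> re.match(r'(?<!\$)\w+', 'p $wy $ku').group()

'p'

The negative lookahead/lookbehind blocks any match where the forbidden context is present.
`re.match` only tries the pattern at the start of the string.
The match spans [0:1] → 'p'.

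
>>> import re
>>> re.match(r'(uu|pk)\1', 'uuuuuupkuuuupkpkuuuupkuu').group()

`match` is anchored at position 0; if the pattern doesn't fit there, it returns None.
The match spans [0:4] → 'uuuu'.

'uuuu'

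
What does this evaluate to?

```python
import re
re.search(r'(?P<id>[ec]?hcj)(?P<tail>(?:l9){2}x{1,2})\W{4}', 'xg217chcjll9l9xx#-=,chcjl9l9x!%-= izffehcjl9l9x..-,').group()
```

The match spans [20:33] → 'chcjl9l9x!%-='.

'chcjl9l9x!%-='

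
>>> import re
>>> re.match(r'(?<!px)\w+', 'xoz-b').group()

Because the assertion is negative and zero-width, positions next to the forbidden text are skipped.
`match` is anchored at position 0; if the pattern doesn't fit there, it returns None.
The match spans [0:3] → 'xoz'.

'xoz'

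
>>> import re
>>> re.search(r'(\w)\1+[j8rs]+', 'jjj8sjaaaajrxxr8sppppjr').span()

After group 1 captures some text, `\1` only succeeds where that same text appears again.
Unlike `match`, `search` isn't anchored — it looks for the pattern anywhere in the string.
The match spans [0:6] → 'jjj8sj'.
Captured: group 1 = 'j'.

(0, 6)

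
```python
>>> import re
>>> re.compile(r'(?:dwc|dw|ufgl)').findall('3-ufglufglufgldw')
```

No capturing groups, so `findall` returns the 4 full match strings.

['ufgl', 'ufgl', 'ufgl', 'dw']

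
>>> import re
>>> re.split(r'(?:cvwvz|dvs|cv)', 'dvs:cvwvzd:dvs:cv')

['', ':', 'd:', ':', '']

Alternation isn't longest-match — the leftmost alternative that fits at this position is chosen.
Matches to split on: at [0:3] → 'dvs'; at [4:9] → 'cvwvz'; at [11:14] → 'dvs'; at [15:17] → 'cv'.
The string is cut at each match, leaving 5 pieces.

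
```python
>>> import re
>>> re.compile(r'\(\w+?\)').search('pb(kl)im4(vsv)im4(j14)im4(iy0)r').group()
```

'(kl)'

The match spans [2:6] → '(kl)'.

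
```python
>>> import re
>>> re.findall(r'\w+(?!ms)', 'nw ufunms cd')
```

['nw', 'ufunms', 'cd']

`(?!…)`/`(?<!…)` only lets a position through if the neighbouring text does NOT match; no characters are consumed.
`findall` yields the raw match text (3 of them) because the pattern has no groups.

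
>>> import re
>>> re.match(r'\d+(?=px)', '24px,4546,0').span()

The positive lookaround only admits positions where the adjacent text matches; those characters stay outside the span.
With `match`, the pattern is implicitly anchored at the beginning.
The match spans [0:2] → '24'.

(0, 2)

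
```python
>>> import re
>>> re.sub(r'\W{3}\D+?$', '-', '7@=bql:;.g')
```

'7@=bql-'

Every occurrence is swapped for '-'.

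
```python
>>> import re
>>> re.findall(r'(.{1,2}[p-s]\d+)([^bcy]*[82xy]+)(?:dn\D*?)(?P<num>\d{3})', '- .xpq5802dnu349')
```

Pattern: 1 to 2 of any character, then a character in [p-s], then one or more of a digit (captured); then zero or more of any character except [bcy], then one or more of one of [82xy] (captured); then the literal 'dn', then zero or more of a non-digit (lazy) (non-capturing group); then exactly 3 of a digit (captured as 'num').
Walking the string: at [3:16] match 'xpq5802dnu349', groups = ('xpq580', '2', '349').
3 groups means the one result is a tuple of 3 captured strings — 1 here.

[('xpq580', '2', '349')]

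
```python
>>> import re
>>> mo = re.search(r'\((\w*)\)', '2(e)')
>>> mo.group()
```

'(e)'

`re.search` tries every starting position until one works.
The match spans [1:4] → '(e)'.
Captured: group 1 = 'e'.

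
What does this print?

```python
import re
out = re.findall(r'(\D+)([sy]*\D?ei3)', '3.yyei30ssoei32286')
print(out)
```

[('.yy', 'ei3'), ('sso', 'ei3')]

This matches one or more of a non-digit (captured); then zero or more of one of [sy], then optionally a non-digit, then the literal 'ei3' (captured).
Matches: at [1:7] match '.yyei3', groups = ('.yy', 'ei3'); at [8:14] match 'ssoei3', groups = ('sso', 'ei3').
`findall` packs the 2 group values into a tuple for every match.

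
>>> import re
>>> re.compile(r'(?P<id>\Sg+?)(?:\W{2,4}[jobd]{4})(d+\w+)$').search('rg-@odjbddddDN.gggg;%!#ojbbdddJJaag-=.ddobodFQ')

Pattern: a non-whitespace character, then one or more of a literal 'g' (lazy) (captured as 'id'); then 2 to 4 of a non-word character, then exactly 4 of one of [jobd] (non-capturing group); then one or more of the literal 'd', then one or more of a word character (captured); then anchored at the end.
Here the pattern never matches, so the call returns None.

None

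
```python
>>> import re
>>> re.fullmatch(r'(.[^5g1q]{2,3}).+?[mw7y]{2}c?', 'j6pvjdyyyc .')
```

None

This matches any character, then 2 to 3 of any character except [5g1q] (captured); then one or more of any character (lazy); then exactly 2 of one of [mw7y], then optionally the literal 'c'.
`re.fullmatch` is like wrapping the pattern in `^…$` (in single-line mode).
Here the string isn't matched end-to-end, so the call returns None.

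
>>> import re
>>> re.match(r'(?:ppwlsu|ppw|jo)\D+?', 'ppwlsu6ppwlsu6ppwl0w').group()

`re.match` only tries the pattern at the start of the string.
The match spans [0:4] → 'ppwl'.

'ppwl'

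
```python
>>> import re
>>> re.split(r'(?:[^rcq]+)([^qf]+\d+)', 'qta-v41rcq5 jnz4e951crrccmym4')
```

['q', '41', 'rcq', 'crrccmym4', '']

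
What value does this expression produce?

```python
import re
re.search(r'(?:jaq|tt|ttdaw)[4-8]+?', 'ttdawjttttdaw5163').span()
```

(8, 14)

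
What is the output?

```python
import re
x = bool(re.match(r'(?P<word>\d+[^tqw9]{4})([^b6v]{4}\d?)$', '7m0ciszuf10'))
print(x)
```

False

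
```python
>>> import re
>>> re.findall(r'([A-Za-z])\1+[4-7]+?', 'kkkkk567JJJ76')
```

['k', 'J']

A backreference is literal: `\1` must see the identical characters the first group matched.
Scanning left to right: at [0:6] match 'kkkkk5', group 1 = 'k'; at [8:12] match 'JJJ7', group 1 = 'J'.
`findall` collects group 1 from each match (2 total).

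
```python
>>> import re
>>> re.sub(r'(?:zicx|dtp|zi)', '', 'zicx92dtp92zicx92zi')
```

The regex engine tests alternatives in the order written; an earlier branch that matches wins even if a later one would match more.
Matches: at [0:4] → 'zicx'; at [6:9] → 'dtp'; at [11:15] → 'zicx'; at [17:19] → 'zi'.
Every occurrence is swapped for ''.

'929292'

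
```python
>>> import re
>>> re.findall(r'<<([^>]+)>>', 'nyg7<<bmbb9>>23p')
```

With a single group, `findall` returns only what that group captured — 1 item.

['bmbb9']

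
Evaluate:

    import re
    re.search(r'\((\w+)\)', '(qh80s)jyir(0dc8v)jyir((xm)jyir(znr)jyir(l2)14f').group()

'(qh80s)'

The match spans [0:7] → '(qh80s)'.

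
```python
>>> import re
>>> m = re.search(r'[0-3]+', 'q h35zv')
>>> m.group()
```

'3'

The match spans [3:4] → '3'.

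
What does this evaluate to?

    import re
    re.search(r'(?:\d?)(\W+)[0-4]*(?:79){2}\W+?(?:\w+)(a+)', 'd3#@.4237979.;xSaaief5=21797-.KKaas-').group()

'3#@.4237979.;xSaa'

Pattern: optionally a digit (non-capturing group); then one or more of a non-word character (captured); then zero or more of a character in [0-4], then the literal '79' repeated 2 times, then one or more of a non-word character (lazy); then one or more of a word character (non-capturing group); then one or more of a literal 'a' (captured).
`search` walks the string left to right and returns the first match it finds.
The match spans [1:18] → '3#@.4237979.;xSaa'.
Captured: group 1 = '#@.', group 2 = 'a'.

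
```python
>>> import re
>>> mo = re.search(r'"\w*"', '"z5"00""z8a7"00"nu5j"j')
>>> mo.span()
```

`search` walks the string left to right and returns the first match it finds.
The match spans [0:4] → '"z5"'.

(0, 4)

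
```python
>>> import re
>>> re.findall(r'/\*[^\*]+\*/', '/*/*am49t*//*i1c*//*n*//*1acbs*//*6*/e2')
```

['/*am49t*/', '/*i1c*/', '/*n*/', '/*1acbs*/', '/*6*/']

Walking the string: at [2:11] → '/*am49t*/'; at [11:18] → '/*i1c*/'; at [18:23] → '/*n*/'; at [23:32] → '/*1acbs*/'; at [32:37] → '/*6*/'.
No capturing groups, so `findall` returns the 5 full match strings.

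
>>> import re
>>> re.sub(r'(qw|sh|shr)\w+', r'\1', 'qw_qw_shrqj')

The replacement refers to a captured group, so each match is rewritten using its own captured text.

'qw'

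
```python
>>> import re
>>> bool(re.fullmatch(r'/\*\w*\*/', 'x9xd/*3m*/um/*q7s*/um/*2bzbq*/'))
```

False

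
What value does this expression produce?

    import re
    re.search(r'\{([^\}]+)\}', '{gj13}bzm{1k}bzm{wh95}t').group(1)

'gj13'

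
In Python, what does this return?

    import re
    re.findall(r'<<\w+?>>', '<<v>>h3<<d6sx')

['<<v>>']

Scanning left to right: at [0:5] → '<<v>>'.
Since nothing is captured, `findall` lists the 1 matched substring directly.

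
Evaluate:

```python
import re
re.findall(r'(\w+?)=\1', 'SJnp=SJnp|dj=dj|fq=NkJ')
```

['SJnp', 'dj']

`\1` has to match the exact text group 1 already captured.
Because there's exactly one group, `findall` drops the full match and keeps group 1 from each hit.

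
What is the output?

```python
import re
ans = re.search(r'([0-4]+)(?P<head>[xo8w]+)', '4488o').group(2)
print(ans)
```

This matches one or more of a character in [0-4] (captured); then one or more of one of [xo8w] (captured as 'head').
Unlike `match`, `search` isn't anchored — it looks for the pattern anywhere in the string.
The match spans [0:5] → '4488o'.
Captured: group 1 = '44', group 2 = '88o'.

88o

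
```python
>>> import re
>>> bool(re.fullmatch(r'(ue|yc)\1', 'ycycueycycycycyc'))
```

False

After group 1 captures some text, `\1` only succeeds where that same text appears again.
`re.fullmatch` is like wrapping the pattern in `^…$` (in single-line mode).
Here the string isn't matched end-to-end, so the call returns None, and `bool(None)` is False.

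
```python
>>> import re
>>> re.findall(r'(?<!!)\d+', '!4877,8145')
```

`(?!…)`/`(?<!…)` only lets a position through if the neighbouring text does NOT match; no characters are consumed.
Walking the string: at [2:5] → '877'; at [6:10] → '8145'.
Since nothing is captured, `findall` lists the 2 matched substrings directly.

['877', '8145']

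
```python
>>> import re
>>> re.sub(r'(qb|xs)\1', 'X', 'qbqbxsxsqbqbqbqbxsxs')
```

'XXXXX'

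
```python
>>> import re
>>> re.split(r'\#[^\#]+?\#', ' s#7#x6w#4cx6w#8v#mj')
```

Splitting on the pattern gives 3 pieces.

[' s', 'x6w', '8v#mj']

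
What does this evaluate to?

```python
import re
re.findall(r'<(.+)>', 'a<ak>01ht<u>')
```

['ak>01ht<u']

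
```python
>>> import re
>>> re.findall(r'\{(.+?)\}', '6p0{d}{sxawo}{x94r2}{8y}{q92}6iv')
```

Scanning left to right: at [3:6] match '{d}', group 1 = 'd'; at [6:13] match '{sxawo}', group 1 = 'sxawo'; at [13:20] match '{x94r2}', group 1 = 'x94r2'; at [20:24] match '{8y}', group 1 = '8y'; at [24:29] match '{q92}', group 1 = 'q92'.
Because there's exactly one group, `findall` drops the full match and keeps group 1 from each hit.

['d', 'sxawo', 'x94r2', '8y', 'q92']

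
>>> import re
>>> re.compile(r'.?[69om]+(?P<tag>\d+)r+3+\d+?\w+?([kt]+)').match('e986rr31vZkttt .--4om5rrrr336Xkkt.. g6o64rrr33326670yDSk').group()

Pattern: optionally any character, then one or more of one of [69om]; then one or more of a digit (captured as 'tag'); then one or more of the literal 'r', then one or more of the literal '3'; then one or more of a digit (lazy); then one or more of a word character (lazy); then one or more of one of [kt] (captured).
`re.match` only tries the pattern at the start of the string.
The match spans [0:14] → 'e986rr31vZkttt'.
Captured: group 1 = '86', group 2 = 'kttt'.

'e986rr31vZkttt'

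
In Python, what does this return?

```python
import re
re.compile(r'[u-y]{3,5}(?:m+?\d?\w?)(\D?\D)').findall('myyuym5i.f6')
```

['.f']

One capturing group, so `findall` returns just the captured substring from the one match — 1 in all.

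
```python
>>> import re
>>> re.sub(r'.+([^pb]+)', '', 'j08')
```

''

The pattern matches one or more of any character; then one or more of any character except [pb] (captured).
Matches: at [0:3] → 'j08'.
`sub` substitutes '' at each match site.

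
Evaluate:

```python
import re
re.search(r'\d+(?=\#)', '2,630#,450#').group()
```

The lookaround is zero-width — it requires the adjacent text to match without consuming it, so the asserted text isn't part of the match.
`re.search` tries every starting position until one works.
The match spans [2:5] → '630'.

'630'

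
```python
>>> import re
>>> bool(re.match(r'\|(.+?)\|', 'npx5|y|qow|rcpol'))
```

False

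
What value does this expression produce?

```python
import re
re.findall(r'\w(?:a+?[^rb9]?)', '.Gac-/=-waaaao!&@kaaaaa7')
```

['Gac', 'waa', 'aao', 'kaa', 'aaa']

Pattern: a word character; then one or more of a literal 'a' (lazy), then optionally any character except [rb9] (non-capturing group).
Lazy quantifiers expand one character at a time until the remainder of the pattern can match.
Matches: at [1:4] → 'Gac'; at [8:11] → 'waa'; at [11:14] → 'aao'; at [17:20] → 'kaa'; at [20:23] → 'aaa'.
Since nothing is captured, `findall` lists the 5 matched substrings directly.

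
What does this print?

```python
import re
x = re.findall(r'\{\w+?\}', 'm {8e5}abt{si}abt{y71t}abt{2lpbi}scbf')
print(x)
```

Matches: at [2:7] → '{8e5}'; at [10:14] → '{si}'; at [17:23] → '{y71t}'; at [26:33] → '{2lpbi}'.
No capturing groups, so `findall` returns the 4 full match strings.

['{8e5}', '{si}', '{y71t}', '{2lpbi}']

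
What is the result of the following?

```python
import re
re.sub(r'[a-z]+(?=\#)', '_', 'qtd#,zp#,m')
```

Because the assertion is zero-width, the text it checks is not consumed and won't appear in the result.
Matches: at [0:3] → 'qtd'; at [5:7] → 'zp'.
Each match is replaced by '_'.

'_#,_#,m'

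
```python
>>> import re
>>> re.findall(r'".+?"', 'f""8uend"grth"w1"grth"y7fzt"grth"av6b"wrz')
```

['""8uend"', '"w1"', '"y7fzt"', '"av6b"']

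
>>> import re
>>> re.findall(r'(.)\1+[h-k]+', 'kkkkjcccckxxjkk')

A backreference is literal: `\1` must see the identical characters the first group matched.
With a single group, `findall` returns only what that group captured — 3 items.

['k', 'c', 'x']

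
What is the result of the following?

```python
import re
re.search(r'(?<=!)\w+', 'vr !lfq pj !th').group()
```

'lfq'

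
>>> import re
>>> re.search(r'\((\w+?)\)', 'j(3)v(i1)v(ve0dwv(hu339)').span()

The match spans [1:4] → '(3)'.

(1, 4)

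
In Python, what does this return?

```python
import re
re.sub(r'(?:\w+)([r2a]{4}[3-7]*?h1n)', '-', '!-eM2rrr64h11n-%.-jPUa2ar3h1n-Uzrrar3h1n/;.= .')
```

The pattern matches one or more of a word character (non-capturing group); then exactly 4 of one of [r2a], then zero or more of a character in [3-7] (lazy), then the literal 'h1n' (captured).
`sub` substitutes '-' at each match site.

'!-eM2rrr64h11n-%.----/;.= .'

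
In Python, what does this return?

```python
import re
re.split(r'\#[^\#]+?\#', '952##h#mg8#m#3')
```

['952#', 'mg8', '3']

`split` removes every match and returns the 3 fragments in between.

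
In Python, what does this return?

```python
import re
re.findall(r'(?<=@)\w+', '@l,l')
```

The `(?=…)`/`(?<=…)` assertion just peeks at neighbouring text; it doesn't advance the match position.
Since nothing is captured, `findall` lists the 1 matched substring directly.

['l']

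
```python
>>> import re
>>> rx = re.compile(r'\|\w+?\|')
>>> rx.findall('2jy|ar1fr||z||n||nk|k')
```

['|ar1fr|', '|z|', '|n|', '|nk|']

No capturing groups, so `findall` returns the 4 full match strings.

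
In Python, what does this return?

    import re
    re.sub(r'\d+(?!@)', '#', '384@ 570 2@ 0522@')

'#4@ # 2@ #2@'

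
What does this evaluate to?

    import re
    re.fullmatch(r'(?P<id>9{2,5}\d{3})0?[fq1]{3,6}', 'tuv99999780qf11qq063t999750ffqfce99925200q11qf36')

Pattern: 2 to 5 of the literal '9', then exactly 3 of a digit (captured as 'id'); then optionally a literal '0'; then 3 to 6 of one of [fq1].
`re.fullmatch` is like wrapping the pattern in `^…$` (in single-line mode).
Here the pattern can't cover the whole string, so the call returns None.

None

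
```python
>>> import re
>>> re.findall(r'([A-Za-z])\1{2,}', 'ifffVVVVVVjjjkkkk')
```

After group 1 captures some text, `\1` only succeeds where that same text appears again.
Scanning left to right: at [1:4] match 'fff', group 1 = 'f'; at [4:10] match 'VVVVVV', group 1 = 'V'; at [10:13] match 'jjj', group 1 = 'j'; at [13:17] match 'kkkk', group 1 = 'k'.
One capturing group, so `findall` returns just the captured substring from each match — 4 in all.

['f', 'V', 'j', 'k']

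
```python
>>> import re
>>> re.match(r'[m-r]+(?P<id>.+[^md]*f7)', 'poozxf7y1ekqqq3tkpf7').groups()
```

The match spans [0:20] → 'poozxf7y1ekqqq3tkpf7'.
Captured: group 1 = 'zxf7y1ekqqq3tkpf7'.

('zxf7y1ekqqq3tkpf7',)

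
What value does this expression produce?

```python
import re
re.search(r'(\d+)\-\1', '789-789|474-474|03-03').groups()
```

`\1` has to match the exact text group 1 already captured.
`search` walks the string left to right and returns the first match it finds.
The match spans [0:7] → '789-789'.
Captured: group 1 = '789'.

('789',)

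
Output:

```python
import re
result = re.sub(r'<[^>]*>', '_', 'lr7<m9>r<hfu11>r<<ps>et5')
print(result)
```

Matches: at [3:7] → '<m9>'; at [8:15] → '<hfu11>'; at [16:21] → '<<ps>'.
`sub` substitutes '_' at each match site.

lr7_r_r_et5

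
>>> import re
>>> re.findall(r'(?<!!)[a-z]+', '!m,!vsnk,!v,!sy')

['snk', 'y']

The negative lookaround is zero-width — it rules out positions where the adjacent text would match, without consuming anything.
Walking the string: at [5:8] → 'snk'; at [14:15] → 'y'.
No capturing groups, so `findall` returns the 2 full match strings.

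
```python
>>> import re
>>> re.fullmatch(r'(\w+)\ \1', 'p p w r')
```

None

The backreference `\1` re-matches whatever the first group consumed, character for character.
`re.fullmatch` requires the pattern to consume the entire string.
Here there's no way to consume every character, so the call returns None.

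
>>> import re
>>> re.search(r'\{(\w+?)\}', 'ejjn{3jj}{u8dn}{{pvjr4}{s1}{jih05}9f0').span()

`re.search` scans for the first position where the pattern succeeds.
The match spans [4:9] → '{3jj}'.
Captured: group 1 = '3jj'.

(4, 9)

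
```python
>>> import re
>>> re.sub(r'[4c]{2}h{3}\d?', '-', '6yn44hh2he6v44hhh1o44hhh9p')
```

'6yn44hh2he6v-o-p'

The pattern matches exactly 2 of one of [4c], then exactly 3 of a literal 'h'; then optionally a digit.
`sub` substitutes '-' at each match site.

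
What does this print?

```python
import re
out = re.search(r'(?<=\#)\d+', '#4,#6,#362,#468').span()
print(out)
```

(1, 2)

The `(?=…)`/`(?<=…)` assertion just peeks at neighbouring text; it doesn't advance the match position.
Unlike `match`, `search` isn't anchored — it looks for the pattern anywhere in the string.
The match spans [1:2] → '4'.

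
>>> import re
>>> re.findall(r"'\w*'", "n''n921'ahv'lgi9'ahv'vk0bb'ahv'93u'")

Matches: at [1:3] → "''"; at [7:12] → "'ahv'"; at [16:21] → "'ahv'"; at [26:31] → "'ahv'".
With no groups in the pattern, `findall` gives back each whole match — 4 here.

["''", "'ahv'", "'ahv'", "'ahv'"]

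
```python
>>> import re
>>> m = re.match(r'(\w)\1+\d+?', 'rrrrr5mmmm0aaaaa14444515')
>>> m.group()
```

`\1` has to match the exact text group 1 already captured.
`match` is anchored at position 0; if the pattern doesn't fit there, it returns None.
The match spans [0:6] → 'rrrrr5'.
Captured: group 1 = 'r'.

'rrrrr5'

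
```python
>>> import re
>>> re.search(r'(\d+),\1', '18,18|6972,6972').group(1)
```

'18'

The match spans [0:5] → '18,18'.
Captured: group 1 = '18'.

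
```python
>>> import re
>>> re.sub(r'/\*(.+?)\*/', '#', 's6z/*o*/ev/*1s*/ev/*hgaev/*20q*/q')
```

's6z#ev#ev#q'

The `?` after the quantifier makes it lazy — it takes as little as possible before letting the rest of the pattern try.
Every occurrence is swapped for '#'.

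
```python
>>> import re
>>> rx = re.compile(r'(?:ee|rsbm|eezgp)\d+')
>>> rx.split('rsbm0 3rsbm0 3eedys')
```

Matches to split on: at [0:5] → 'rsbm0'; at [7:12] → 'rsbm0'.
The string is cut at each match, leaving 3 pieces.

['', ' 3', ' 3eedys']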